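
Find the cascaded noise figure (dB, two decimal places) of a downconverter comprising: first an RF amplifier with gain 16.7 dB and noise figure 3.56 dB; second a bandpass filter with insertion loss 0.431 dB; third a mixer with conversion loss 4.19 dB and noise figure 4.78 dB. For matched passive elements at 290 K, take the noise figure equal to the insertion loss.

3.65 dB

Convert to linear (a loss of L dB is a gain of −L dB): F_i = 10^(NF_i/10), G_i = 10^(G_i,dB/10)
  Stage 1: F_1 = 10^(3.56/10) = 2.270, G_1 = 10^(16.7/10) = 46.77
  Stage 2: F_2 = 10^(0.431/10) = 1.104, G_2 = 10^(−0.431/10) = 0.9055
  Stage 3: F_3 = 10^(4.78/10) = 3.006, G_3 = 10^(−4.19/10) = 0.3811
Friis cascade:
  F = 2.270 + (1.104 − 1)/46.77 + (3.006 − 1)/42.35 = 2.319
NF = 10 log₁₀(2.319) = 3.65 dB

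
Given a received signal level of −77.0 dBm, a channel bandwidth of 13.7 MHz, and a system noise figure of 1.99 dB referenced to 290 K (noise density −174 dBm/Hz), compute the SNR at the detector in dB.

23.6 dB

Noise floor: N = −174 + 10 log₁₀(B) + NF
10 log₁₀(1.37×10⁷) = 71.37 dB
N = −174 + 71.37 + 1.99 = −100.64 dBm
SNR = P_sig − N = −77.0 − (−100.64) = 23.64 dB → 23.6 dB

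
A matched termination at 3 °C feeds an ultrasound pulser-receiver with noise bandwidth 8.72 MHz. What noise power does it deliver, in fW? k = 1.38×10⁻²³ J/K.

T = 3 °C + 273.15 = 276.15 K
P_n = kTB = 1.38×10⁻²³ × 276.15 × 8.72×10⁶ = 3.32×10⁻¹⁴ W = 33.2 fW

33.2 fW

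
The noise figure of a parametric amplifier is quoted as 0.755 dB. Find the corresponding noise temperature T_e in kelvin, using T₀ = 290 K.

F = 10^(0.755/10) = 1.18987
T_e = (F − 1)·T₀ = (1.18987 − 1) × 290 = 55.1 K

55.1 K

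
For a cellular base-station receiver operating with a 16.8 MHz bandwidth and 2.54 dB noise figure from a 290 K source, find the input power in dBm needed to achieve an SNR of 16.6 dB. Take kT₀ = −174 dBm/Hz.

Sensitivity = −174 + 10 log₁₀(B) + NF + SNR_min
= −174 + 72.25 + 2.54 + 16.6
= −82.61 dBm → −82.6 dBm

−82.6 dBm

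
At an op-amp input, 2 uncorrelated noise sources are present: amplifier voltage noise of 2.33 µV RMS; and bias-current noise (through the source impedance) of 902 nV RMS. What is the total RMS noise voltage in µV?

Uncorrelated sources add in power (mean-square): V_tot = √(ΣV_i²)
V_tot = √[(2.33×10⁻⁶)² + (9.02×10⁻⁷)²] = 2.50×10⁻⁶ V = 2.50 µV

2.50 µV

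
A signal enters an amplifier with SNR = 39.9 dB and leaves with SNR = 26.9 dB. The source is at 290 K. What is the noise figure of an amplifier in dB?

NF (dB) = SNR_in(dB) − SNR_out(dB) when the source is at T₀
NF = 39.9 − 26.9 = 13.0 dB

13.0 dB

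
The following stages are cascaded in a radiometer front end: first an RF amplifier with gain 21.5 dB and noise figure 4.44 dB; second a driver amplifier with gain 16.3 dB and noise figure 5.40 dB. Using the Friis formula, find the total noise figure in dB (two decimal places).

Convert to linear (a loss of L dB is a gain of −L dB): F_i = 10^(NF_i/10), G_i = 10^(G_i,dB/10)
  Stage 1: F_1 = 10^(4.44/10) = 2.780, G_1 = 10^(21.5/10) = 141.3
  Stage 2: F_2 = 10^(5.40/10) = 3.467, G_2 = 10^(16.3/10) = 42.66
Friis cascade:
  F = 2.780 + (3.467 − 1)/141.3 = 2.797
NF = 10 log₁₀(2.797) = 4.47 dB

4.47 dB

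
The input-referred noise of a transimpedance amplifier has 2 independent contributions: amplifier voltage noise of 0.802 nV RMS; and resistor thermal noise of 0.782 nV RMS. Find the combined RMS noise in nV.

Uncorrelated sources add in power (mean-square): V_tot = √(ΣV_i²)
V_tot = √[(8.02×10⁻¹⁰)² + (7.82×10⁻¹⁰)²] = 1.12×10⁻⁹ V = 1.12 nV

1.12 nV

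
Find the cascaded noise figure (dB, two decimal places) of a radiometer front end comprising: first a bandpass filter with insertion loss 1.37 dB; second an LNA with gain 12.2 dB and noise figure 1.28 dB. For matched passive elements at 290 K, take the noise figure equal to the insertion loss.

Convert to linear (a loss of L dB is a gain of −L dB): F_i = 10^(NF_i/10), G_i = 10^(G_i,dB/10)
  Stage 1: F_1 = 10^(1.37/10) = 1.371, G_1 = 10^(−1.37/10) = 0.7295
  Stage 2: F_2 = 10^(1.28/10) = 1.343, G_2 = 10^(12.2/10) = 16.60
Friis cascade:
  F = 1.371 + (1.343 − 1)/0.7295 = 1.841
NF = 10 log₁₀(1.841) = 2.65 dB

2.65 dB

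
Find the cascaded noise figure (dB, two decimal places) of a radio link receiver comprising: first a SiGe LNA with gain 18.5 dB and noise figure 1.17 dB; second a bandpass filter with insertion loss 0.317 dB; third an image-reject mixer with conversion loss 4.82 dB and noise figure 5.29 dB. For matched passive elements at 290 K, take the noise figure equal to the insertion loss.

1.29 dB

Convert to linear (a loss of L dB is a gain of −L dB): F_i = 10^(NF_i/10), G_i = 10^(G_i,dB/10)
  Stage 1: F_1 = 10^(1.17/10) = 1.309, G_1 = 10^(18.5/10) = 70.79
  Stage 2: F_2 = 10^(0.317/10) = 1.076, G_2 = 10^(−0.317/10) = 0.9296
  Stage 3: F_3 = 10^(5.29/10) = 3.381, G_3 = 10^(−4.82/10) = 0.3296
Friis cascade:
  F = 1.309 + (1.076 − 1)/70.79 + (3.381 − 1)/65.81 = 1.346
NF = 10 log₁₀(1.346) = 1.29 dB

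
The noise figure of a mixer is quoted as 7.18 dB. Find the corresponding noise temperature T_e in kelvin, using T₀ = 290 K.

1225 K

F = 10^(7.18/10) = 5.22396
T_e = (F − 1)·T₀ = (5.22396 − 1) × 290 = 1225 K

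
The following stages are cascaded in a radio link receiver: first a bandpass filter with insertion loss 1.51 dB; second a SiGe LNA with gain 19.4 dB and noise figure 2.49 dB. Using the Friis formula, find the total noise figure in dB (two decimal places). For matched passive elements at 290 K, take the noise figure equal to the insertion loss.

4.00 dB

Convert to linear (a loss of L dB is a gain of −L dB): F_i = 10^(NF_i/10), G_i = 10^(G_i,dB/10)
  Stage 1: F_1 = 10^(1.51/10) = 1.416, G_1 = 10^(−1.51/10) = 0.7063
  Stage 2: F_2 = 10^(2.49/10) = 1.774, G_2 = 10^(19.4/10) = 87.10
Friis cascade:
  F = 1.416 + (1.774 − 1)/0.7063 = 2.512
NF = 10 log₁₀(2.512) = 4.00 dB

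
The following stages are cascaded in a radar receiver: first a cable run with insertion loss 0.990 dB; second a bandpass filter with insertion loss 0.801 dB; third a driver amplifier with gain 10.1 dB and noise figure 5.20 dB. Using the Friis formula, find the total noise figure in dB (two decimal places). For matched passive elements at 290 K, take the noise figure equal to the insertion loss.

6.99 dB

Convert to linear (a loss of L dB is a gain of −L dB): F_i = 10^(NF_i/10), G_i = 10^(G_i,dB/10)
  Stage 1: F_1 = 10^(0.990/10) = 1.256, G_1 = 10^(−0.990/10) = 0.7962
  Stage 2: F_2 = 10^(0.801/10) = 1.203, G_2 = 10^(−0.801/10) = 0.8316
  Stage 3: F_3 = 10^(5.20/10) = 3.311, G_3 = 10^(10.1/10) = 10.23
Friis cascade:
  F = 1.256 + (1.203 − 1)/0.7962 + (3.311 − 1)/0.6621 = 5.001
NF = 10 log₁₀(5.001) = 6.99 dB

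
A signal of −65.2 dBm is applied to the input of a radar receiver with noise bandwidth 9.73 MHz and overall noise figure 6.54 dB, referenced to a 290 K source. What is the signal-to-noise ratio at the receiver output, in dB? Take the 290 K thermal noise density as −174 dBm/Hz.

Noise floor: N = −174 + 10 log₁₀(B) + NF
10 log₁₀(9.73×10⁶) = 69.88 dB
N = −174 + 69.88 + 6.54 = −97.58 dBm
SNR = P_sig − N = −65.2 − (−97.58) = 32.38 dB → 32.4 dB

32.4 dB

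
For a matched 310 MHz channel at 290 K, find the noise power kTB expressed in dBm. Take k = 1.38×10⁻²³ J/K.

P_n = kTB = 1.38×10⁻²³ × 290 × 3.10×10⁸ = 1.24×10⁻¹² W
In dBm: 10 log₁₀(1.24×10⁻¹² / 10⁻³) = −89.1 dBm

−89.1 dBm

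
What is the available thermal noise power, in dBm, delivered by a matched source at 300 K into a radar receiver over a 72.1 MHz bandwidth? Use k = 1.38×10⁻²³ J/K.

−95.3 dBm

P_n = kTB = 1.38×10⁻²³ × 300 × 7.21×10⁷ = 2.98×10⁻¹³ W
In dBm: 10 log₁₀(2.98×10⁻¹³ / 10⁻³) = −95.3 dBm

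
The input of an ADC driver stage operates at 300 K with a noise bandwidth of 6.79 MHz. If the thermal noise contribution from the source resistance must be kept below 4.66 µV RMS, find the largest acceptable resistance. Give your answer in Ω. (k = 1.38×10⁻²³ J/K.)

193 Ω

Johnson–Nyquist: V_n = √(4kTRB) ⇒ R = V_n² / (4kTB)
4kTB = 4 × 1.38×10⁻²³ × 300 × 6.79×10⁶ = 1.12×10⁻¹³
R = (4.66×10⁻⁶)² / 1.12×10⁻¹³ = 1.93×10² Ω = 193 Ω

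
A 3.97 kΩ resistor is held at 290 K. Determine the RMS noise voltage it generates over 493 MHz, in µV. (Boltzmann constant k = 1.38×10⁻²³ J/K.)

V_n = √(4kTRB)
4kTRB = 4 × 1.38×10⁻²³ × 290 × 3.97×10³ × 4.93×10⁸ = 3.13×10⁻⁸ V²
V_n = √(3.13×10⁻⁸) = 1.77×10⁻⁴ V = 177 µV

177 µV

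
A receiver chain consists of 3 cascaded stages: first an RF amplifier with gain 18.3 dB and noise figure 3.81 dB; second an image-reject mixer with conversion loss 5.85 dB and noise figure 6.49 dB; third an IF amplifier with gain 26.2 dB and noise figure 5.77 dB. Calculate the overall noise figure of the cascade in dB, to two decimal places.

Convert to linear (a loss of L dB is a gain of −L dB): F_i = 10^(NF_i/10), G_i = 10^(G_i,dB/10)
  Stage 1: F_1 = 10^(3.81/10) = 2.404, G_1 = 10^(18.3/10) = 67.61
  Stage 2: F_2 = 10^(6.49/10) = 4.457, G_2 = 10^(−5.85/10) = 0.2600
  Stage 3: F_3 = 10^(5.77/10) = 3.776, G_3 = 10^(26.2/10) = 416.9
Friis cascade:
  F = 2.404 + (4.457 − 1)/67.61 + (3.776 − 1)/17.58 = 2.613
NF = 10 log₁₀(2.613) = 4.17 dB

4.17 dB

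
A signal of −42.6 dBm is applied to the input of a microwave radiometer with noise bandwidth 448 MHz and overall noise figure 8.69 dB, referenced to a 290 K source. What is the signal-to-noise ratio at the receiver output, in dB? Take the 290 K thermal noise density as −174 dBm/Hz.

36.2 dB

Noise floor: N = −174 + 10 log₁₀(B) + NF
10 log₁₀(4.48×10⁸) = 86.51 dB
N = −174 + 86.51 + 8.69 = −78.80 dBm
SNR = P_sig − N = −42.6 − (−78.80) = 36.20 dB → 36.2 dB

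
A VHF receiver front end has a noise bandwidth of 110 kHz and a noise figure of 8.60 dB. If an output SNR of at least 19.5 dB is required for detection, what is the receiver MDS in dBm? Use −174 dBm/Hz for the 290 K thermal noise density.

Sensitivity = −174 + 10 log₁₀(B) + NF + SNR_min
= −174 + 50.41 + 8.60 + 19.5
= −95.49 dBm → −95.5 dBm

−95.5 dBm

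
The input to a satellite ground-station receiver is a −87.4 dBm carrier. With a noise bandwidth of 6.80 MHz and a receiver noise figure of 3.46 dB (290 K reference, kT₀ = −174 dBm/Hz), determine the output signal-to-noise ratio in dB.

14.8 dB

Noise floor: N = −174 + 10 log₁₀(B) + NF
10 log₁₀(6.80×10⁶) = 68.33 dB
N = −174 + 68.33 + 3.46 = −102.21 dBm
SNR = P_sig − N = −87.4 − (−102.21) = 14.81 dB → 14.8 dB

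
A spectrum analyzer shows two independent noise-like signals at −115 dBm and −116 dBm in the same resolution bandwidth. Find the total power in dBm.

Convert to linear, add, convert back:
P₁ = 3.16×10⁻¹⁵ W, P₂ = 2.51×10⁻¹⁵ W
P_tot = 5.67×10⁻¹⁵ W → 10 log₁₀(P_tot / 10⁻³) = −112.5 dBm

−112.5 dBm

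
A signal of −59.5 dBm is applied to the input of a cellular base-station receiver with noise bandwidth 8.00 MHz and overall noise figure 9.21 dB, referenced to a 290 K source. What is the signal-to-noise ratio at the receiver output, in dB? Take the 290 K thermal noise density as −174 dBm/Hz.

Noise floor: N = −174 + 10 log₁₀(B) + NF
10 log₁₀(8.00×10⁶) = 69.03 dB
N = −174 + 69.03 + 9.21 = −95.76 dBm
SNR = P_sig − N = −59.5 − (−95.76) = 36.26 dB → 36.3 dB

36.3 dB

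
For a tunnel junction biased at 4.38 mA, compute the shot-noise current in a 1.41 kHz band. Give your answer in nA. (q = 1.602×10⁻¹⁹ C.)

1.41 nA

I_n = √(2qI·B)
2qI·B = 2 × 1.602×10⁻¹⁹ × 4.38×10⁻³ × 1.41×10³ = 1.98×10⁻¹⁸ A²
I_n = √(1.98×10⁻¹⁸) = 1.41×10⁻⁹ A = 1.41 nA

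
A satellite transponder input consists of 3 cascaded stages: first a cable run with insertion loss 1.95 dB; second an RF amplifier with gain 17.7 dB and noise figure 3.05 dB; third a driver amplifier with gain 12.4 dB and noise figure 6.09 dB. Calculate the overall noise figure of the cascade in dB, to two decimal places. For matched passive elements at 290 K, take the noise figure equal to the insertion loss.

Convert to linear (a loss of L dB is a gain of −L dB): F_i = 10^(NF_i/10), G_i = 10^(G_i,dB/10)
  Stage 1: F_1 = 10^(1.95/10) = 1.567, G_1 = 10^(−1.95/10) = 0.6383
  Stage 2: F_2 = 10^(3.05/10) = 2.018, G_2 = 10^(17.7/10) = 58.88
  Stage 3: F_3 = 10^(6.09/10) = 4.064, G_3 = 10^(12.4/10) = 17.38
Friis cascade:
  F = 1.567 + (2.018 − 1)/0.6383 + (4.064 − 1)/37.58 = 3.244
NF = 10 log₁₀(3.244) = 5.11 dB

5.11 dB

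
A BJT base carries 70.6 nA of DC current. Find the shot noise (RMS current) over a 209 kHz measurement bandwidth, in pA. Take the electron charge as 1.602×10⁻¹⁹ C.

I_n = √(2qI·B)
2qI·B = 2 × 1.602×10⁻¹⁹ × 7.06×10⁻⁸ × 2.09×10⁵ = 4.73×10⁻²¹ A²
I_n = √(4.73×10⁻²¹) = 6.88×10⁻¹¹ A = 68.8 pA

68.8 pA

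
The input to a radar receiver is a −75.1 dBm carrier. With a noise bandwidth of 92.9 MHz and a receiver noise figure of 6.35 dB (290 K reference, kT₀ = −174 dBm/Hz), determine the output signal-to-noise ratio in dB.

12.9 dB

Noise floor: N = −174 + 10 log₁₀(B) + NF
10 log₁₀(9.29×10⁷) = 79.68 dB
N = −174 + 79.68 + 6.35 = −87.97 dBm
SNR = P_sig − N = −75.1 − (−87.97) = 12.87 dB → 12.9 dB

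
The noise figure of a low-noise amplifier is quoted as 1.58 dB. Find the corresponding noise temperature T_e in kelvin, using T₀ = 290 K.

127 K

F = 10^(1.58/10) = 1.4388
T_e = (F − 1)·T₀ = (1.4388 − 1) × 290 = 127 K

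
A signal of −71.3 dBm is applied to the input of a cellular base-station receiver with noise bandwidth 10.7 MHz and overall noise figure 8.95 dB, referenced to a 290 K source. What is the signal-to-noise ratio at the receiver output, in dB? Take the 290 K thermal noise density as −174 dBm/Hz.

23.5 dB

Noise floor: N = −174 + 10 log₁₀(B) + NF
10 log₁₀(1.07×10⁷) = 70.29 dB
N = −174 + 70.29 + 8.95 = −94.76 dBm
SNR = P_sig − N = −71.3 − (−94.76) = 23.46 dB → 23.5 dB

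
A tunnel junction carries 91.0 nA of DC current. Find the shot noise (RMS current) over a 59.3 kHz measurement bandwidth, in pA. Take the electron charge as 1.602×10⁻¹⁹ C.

41.6 pA

I_n = √(2qI·B)
2qI·B = 2 × 1.602×10⁻¹⁹ × 9.10×10⁻⁸ × 5.93×10⁴ = 1.73×10⁻²¹ A²
I_n = √(1.73×10⁻²¹) = 4.16×10⁻¹¹ A = 41.6 pA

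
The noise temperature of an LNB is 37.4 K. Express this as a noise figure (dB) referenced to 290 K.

F = 1 + T_e/T₀ = 1 + 37.4/290 = 1.12897
NF = 10 log₁₀(1.12897) = 0.527 dB

0.527 dB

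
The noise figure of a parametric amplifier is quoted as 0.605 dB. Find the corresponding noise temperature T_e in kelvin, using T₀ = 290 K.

43.3 K

F = 10^(0.605/10) = 1.14948
T_e = (F − 1)·T₀ = (1.14948 − 1) × 290 = 43.3 K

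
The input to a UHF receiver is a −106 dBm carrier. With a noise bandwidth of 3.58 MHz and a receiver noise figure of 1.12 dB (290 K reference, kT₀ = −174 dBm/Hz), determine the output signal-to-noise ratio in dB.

Noise floor: N = −174 + 10 log₁₀(B) + NF
10 log₁₀(3.58×10⁶) = 65.54 dB
N = −174 + 65.54 + 1.12 = −107.34 dBm
SNR = P_sig − N = −106 − (−107.34) = 1.34 dB → 1.3 dB

1.3 dB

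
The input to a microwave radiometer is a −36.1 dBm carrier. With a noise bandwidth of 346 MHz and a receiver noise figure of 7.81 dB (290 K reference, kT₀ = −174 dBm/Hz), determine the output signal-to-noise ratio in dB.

44.7 dB

Noise floor: N = −174 + 10 log₁₀(B) + NF
10 log₁₀(3.46×10⁸) = 85.39 dB
N = −174 + 85.39 + 7.81 = −80.80 dBm
SNR = P_sig − N = −36.1 − (−80.80) = 44.70 dB → 44.7 dB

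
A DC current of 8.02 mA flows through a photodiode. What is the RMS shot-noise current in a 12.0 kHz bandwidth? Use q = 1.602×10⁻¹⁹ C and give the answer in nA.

I_n = √(2qI·B)
2qI·B = 2 × 1.602×10⁻¹⁹ × 8.02×10⁻³ × 1.20×10⁴ = 3.08×10⁻¹⁷ A²
I_n = √(3.08×10⁻¹⁷) = 5.55×10⁻⁹ A = 5.55 nA

5.55 nA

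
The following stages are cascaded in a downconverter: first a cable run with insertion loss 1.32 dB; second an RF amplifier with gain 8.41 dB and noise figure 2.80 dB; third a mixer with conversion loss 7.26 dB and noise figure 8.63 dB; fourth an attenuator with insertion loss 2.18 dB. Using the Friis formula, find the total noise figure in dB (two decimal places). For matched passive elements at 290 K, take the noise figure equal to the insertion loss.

6.52 dB

Convert to linear (a loss of L dB is a gain of −L dB): F_i = 10^(NF_i/10), G_i = 10^(G_i,dB/10)
  Stage 1: F_1 = 10^(1.32/10) = 1.355, G_1 = 10^(−1.32/10) = 0.7379
  Stage 2: F_2 = 10^(2.80/10) = 1.905, G_2 = 10^(8.41/10) = 6.934
  Stage 3: F_3 = 10^(8.63/10) = 7.295, G_3 = 10^(−7.26/10) = 0.1879
  Stage 4: F_4 = 10^(2.18/10) = 1.652, G_4 = 10^(−2.18/10) = 0.6053
Friis cascade:
  F = 1.355 + (1.905 − 1)/0.7379 + (7.295 − 1)/5.117 + (1.652 − 1)/0.9616 = 4.490
NF = 10 log₁₀(4.490) = 6.52 dB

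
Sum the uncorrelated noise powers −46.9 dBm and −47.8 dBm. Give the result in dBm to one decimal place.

−44.3 dBm

Convert to linear, add, convert back:
P₁ = 2.04×10⁻⁸ W, P₂ = 1.66×10⁻⁸ W
P_tot = 3.70×10⁻⁸ W → 10 log₁₀(P_tot / 10⁻³) = −44.3 dBm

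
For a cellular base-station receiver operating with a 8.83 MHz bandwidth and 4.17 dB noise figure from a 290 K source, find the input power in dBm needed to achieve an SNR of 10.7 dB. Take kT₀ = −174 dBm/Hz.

−89.7 dBm

Sensitivity = −174 + 10 log₁₀(B) + NF + SNR_min
= −174 + 69.46 + 4.17 + 10.7
= −89.67 dBm → −89.7 dBm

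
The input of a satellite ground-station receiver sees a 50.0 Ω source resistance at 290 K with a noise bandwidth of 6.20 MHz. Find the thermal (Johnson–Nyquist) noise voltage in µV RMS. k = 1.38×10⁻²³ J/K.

V_n = √(4kTRB)
4kTRB = 4 × 1.38×10⁻²³ × 290 × 5.00×10¹ × 6.20×10⁶ = 4.96×10⁻¹² V²
V_n = √(4.96×10⁻¹²) = 2.23×10⁻⁶ V = 2.23 µV

2.23 µV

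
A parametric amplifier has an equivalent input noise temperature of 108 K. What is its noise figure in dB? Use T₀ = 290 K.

F = 1 + T_e/T₀ = 1 + 108/290 = 1.37241
NF = 10 log₁₀(1.37241) = 1.37 dB

1.37 dB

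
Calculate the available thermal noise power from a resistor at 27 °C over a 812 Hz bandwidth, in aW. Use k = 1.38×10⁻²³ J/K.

3.36 aW

T = 27 °C + 273.15 = 300.15 K
P_n = kTB = 1.38×10⁻²³ × 300.15 × 8.12×10² = 3.36×10⁻¹⁸ W = 3.36 aW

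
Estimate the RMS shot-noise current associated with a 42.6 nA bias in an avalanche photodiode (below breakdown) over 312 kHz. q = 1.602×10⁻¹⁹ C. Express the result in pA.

65.3 pA

I_n = √(2qI·B)
2qI·B = 2 × 1.602×10⁻¹⁹ × 4.26×10⁻⁸ × 3.12×10⁵ = 4.26×10⁻²¹ A²
I_n = √(4.26×10⁻²¹) = 6.53×10⁻¹¹ A = 65.3 pA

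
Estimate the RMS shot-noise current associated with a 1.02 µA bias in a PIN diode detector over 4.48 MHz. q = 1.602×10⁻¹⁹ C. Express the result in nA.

1.21 nA

I_n = √(2qI·B)
2qI·B = 2 × 1.602×10⁻¹⁹ × 1.02×10⁻⁶ × 4.48×10⁶ = 1.46×10⁻¹⁸ A²
I_n = √(1.46×10⁻¹⁸) = 1.21×10⁻⁹ A = 1.21 nA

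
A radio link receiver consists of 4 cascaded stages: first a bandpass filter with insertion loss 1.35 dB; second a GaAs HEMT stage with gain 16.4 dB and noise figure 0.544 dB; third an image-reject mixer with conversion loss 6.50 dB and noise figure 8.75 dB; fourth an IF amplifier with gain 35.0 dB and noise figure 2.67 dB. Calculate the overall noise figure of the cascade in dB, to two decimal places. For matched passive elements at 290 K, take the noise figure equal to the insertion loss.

Convert to linear (a loss of L dB is a gain of −L dB): F_i = 10^(NF_i/10), G_i = 10^(G_i,dB/10)
  Stage 1: F_1 = 10^(1.35/10) = 1.365, G_1 = 10^(−1.35/10) = 0.7328
  Stage 2: F_2 = 10^(0.544/10) = 1.133, G_2 = 10^(16.4/10) = 43.65
  Stage 3: F_3 = 10^(8.75/10) = 7.499, G_3 = 10^(−6.50/10) = 0.2239
  Stage 4: F_4 = 10^(2.67/10) = 1.849, G_4 = 10^(35.0/10) = 3162
Friis cascade:
  F = 1.365 + (1.133 − 1)/0.7328 + (7.499 − 1)/31.99 + (1.849 − 1)/7.161 = 1.868
NF = 10 log₁₀(1.868) = 2.71 dB

2.71 dB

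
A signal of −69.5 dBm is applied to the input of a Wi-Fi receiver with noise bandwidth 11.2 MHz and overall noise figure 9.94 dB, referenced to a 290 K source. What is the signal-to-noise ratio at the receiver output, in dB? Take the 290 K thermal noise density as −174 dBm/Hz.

24.1 dB

Noise floor: N = −174 + 10 log₁₀(B) + NF
10 log₁₀(1.12×10⁷) = 70.49 dB
N = −174 + 70.49 + 9.94 = −93.57 dBm
SNR = P_sig − N = −69.5 − (−93.57) = 24.07 dB → 24.1 dB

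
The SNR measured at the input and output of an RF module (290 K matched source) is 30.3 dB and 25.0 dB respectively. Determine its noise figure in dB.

5.3 dB

NF (dB) = SNR_in(dB) − SNR_out(dB) when the source is at T₀
NF = 30.3 − 25.0 = 5.3 dB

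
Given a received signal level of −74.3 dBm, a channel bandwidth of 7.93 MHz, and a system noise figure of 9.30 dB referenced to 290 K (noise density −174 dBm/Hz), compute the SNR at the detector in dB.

21.4 dB

Noise floor: N = −174 + 10 log₁₀(B) + NF
10 log₁₀(7.93×10⁶) = 68.99 dB
N = −174 + 68.99 + 9.30 = −95.71 dBm
SNR = P_sig − N = −74.3 − (−95.71) = 21.41 dB → 21.4 dB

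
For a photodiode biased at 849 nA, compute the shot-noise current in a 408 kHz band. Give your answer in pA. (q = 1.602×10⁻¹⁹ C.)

333 pA

I_n = √(2qI·B)
2qI·B = 2 × 1.602×10⁻¹⁹ × 8.49×10⁻⁷ × 4.08×10⁵ = 1.11×10⁻¹⁹ A²
I_n = √(1.11×10⁻¹⁹) = 3.33×10⁻¹⁰ A = 333 pA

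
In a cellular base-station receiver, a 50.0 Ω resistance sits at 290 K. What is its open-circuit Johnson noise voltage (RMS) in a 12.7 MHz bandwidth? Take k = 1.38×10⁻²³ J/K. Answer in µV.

3.19 µV

V_n = √(4kTRB)
4kTRB = 4 × 1.38×10⁻²³ × 290 × 5.00×10¹ × 1.27×10⁷ = 1.02×10⁻¹¹ V²
V_n = √(1.02×10⁻¹¹) = 3.19×10⁻⁶ V = 3.19 µV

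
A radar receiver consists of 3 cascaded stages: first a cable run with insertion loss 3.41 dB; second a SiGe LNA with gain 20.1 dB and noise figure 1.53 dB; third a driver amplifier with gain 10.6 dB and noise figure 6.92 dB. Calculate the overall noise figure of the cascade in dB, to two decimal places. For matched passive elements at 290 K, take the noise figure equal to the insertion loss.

Convert to linear (a loss of L dB is a gain of −L dB): F_i = 10^(NF_i/10), G_i = 10^(G_i,dB/10)
  Stage 1: F_1 = 10^(3.41/10) = 2.193, G_1 = 10^(−3.41/10) = 0.4560
  Stage 2: F_2 = 10^(1.53/10) = 1.422, G_2 = 10^(20.1/10) = 102.3
  Stage 3: F_3 = 10^(6.92/10) = 4.920, G_3 = 10^(10.6/10) = 11.48
Friis cascade:
  F = 2.193 + (1.422 − 1)/0.4560 + (4.920 − 1)/46.67 = 3.203
NF = 10 log₁₀(3.203) = 5.06 dB

5.06 dB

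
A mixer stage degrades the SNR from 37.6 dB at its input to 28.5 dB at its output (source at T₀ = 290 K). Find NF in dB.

9.1 dB

NF (dB) = SNR_in(dB) − SNR_out(dB) when the source is at T₀
NF = 37.6 − 28.5 = 9.1 dB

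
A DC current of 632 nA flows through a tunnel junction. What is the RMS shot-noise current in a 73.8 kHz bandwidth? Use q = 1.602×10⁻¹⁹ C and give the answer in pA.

I_n = √(2qI·B)
2qI·B = 2 × 1.602×10⁻¹⁹ × 6.32×10⁻⁷ × 7.38×10⁴ = 1.49×10⁻²⁰ A²
I_n = √(1.49×10⁻²⁰) = 1.22×10⁻¹⁰ A = 122 pA

122 pA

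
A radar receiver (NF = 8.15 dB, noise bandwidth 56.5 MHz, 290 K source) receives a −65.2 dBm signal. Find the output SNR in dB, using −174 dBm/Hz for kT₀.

Noise floor: N = −174 + 10 log₁₀(B) + NF
10 log₁₀(5.65×10⁷) = 77.52 dB
N = −174 + 77.52 + 8.15 = −88.33 dBm
SNR = P_sig − N = −65.2 − (−88.33) = 23.13 dB → 23.1 dB

23.1 dB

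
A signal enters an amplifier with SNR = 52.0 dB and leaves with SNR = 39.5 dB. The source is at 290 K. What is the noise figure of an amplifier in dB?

NF (dB) = SNR_in(dB) − SNR_out(dB) when the source is at T₀
NF = 52.0 − 39.5 = 12.5 dB

12.5 dB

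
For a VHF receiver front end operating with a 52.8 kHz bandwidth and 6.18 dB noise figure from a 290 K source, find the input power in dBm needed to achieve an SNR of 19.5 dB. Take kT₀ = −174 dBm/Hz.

Sensitivity = −174 + 10 log₁₀(B) + NF + SNR_min
= −174 + 47.23 + 6.18 + 19.5
= −101.09 dBm → −101.1 dBm

−101.1 dBm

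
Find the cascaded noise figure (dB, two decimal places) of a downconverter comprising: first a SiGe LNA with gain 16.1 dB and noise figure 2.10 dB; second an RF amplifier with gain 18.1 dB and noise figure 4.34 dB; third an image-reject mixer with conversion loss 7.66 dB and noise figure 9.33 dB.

Convert to linear (a loss of L dB is a gain of −L dB): F_i = 10^(NF_i/10), G_i = 10^(G_i,dB/10)
  Stage 1: F_1 = 10^(2.10/10) = 1.622, G_1 = 10^(16.1/10) = 40.74
  Stage 2: F_2 = 10^(4.34/10) = 2.716, G_2 = 10^(18.1/10) = 64.57
  Stage 3: F_3 = 10^(9.33/10) = 8.570, G_3 = 10^(−7.66/10) = 0.1714
Friis cascade:
  F = 1.622 + (2.716 − 1)/40.74 + (8.570 − 1)/2630 = 1.667
NF = 10 log₁₀(1.667) = 2.22 dB

2.22 dB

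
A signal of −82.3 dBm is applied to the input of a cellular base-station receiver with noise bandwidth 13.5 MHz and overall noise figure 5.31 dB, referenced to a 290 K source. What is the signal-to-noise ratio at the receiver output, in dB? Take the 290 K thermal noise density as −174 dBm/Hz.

15.1 dB

Noise floor: N = −174 + 10 log₁₀(B) + NF
10 log₁₀(1.35×10⁷) = 71.3 dB
N = −174 + 71.3 + 5.31 = −97.39 dBm
SNR = P_sig − N = −82.3 − (−97.39) = 15.09 dB → 15.1 dB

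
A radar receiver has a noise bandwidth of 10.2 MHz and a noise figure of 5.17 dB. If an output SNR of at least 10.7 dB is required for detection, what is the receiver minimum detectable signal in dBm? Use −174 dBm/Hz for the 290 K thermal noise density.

Sensitivity = −174 + 10 log₁₀(B) + NF + SNR_min
= −174 + 70.09 + 5.17 + 10.7
= −88.04 dBm → −88.0 dBm

−88.0 dBm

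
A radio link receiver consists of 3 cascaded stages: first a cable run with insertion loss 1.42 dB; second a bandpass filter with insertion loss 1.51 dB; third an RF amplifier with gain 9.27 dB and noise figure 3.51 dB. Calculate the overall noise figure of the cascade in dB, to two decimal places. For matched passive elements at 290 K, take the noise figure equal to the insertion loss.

6.44 dB

Convert to linear (a loss of L dB is a gain of −L dB): F_i = 10^(NF_i/10), G_i = 10^(G_i,dB/10)
  Stage 1: F_1 = 10^(1.42/10) = 1.387, G_1 = 10^(−1.42/10) = 0.7211
  Stage 2: F_2 = 10^(1.51/10) = 1.416, G_2 = 10^(−1.51/10) = 0.7063
  Stage 3: F_3 = 10^(3.51/10) = 2.244, G_3 = 10^(9.27/10) = 8.453
Friis cascade:
  F = 1.387 + (1.416 − 1)/0.7211 + (2.244 − 1)/0.5093 = 4.406
NF = 10 log₁₀(4.406) = 6.44 dB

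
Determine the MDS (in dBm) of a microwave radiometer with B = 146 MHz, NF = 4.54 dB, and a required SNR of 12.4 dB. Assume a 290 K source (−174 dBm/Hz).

−75.4 dBm

Sensitivity = −174 + 10 log₁₀(B) + NF + SNR_min
= −174 + 81.64 + 4.54 + 12.4
= −75.42 dBm → −75.4 dBm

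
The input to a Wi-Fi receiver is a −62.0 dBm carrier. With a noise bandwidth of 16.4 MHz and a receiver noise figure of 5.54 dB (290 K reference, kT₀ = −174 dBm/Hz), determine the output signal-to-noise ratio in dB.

34.3 dB

Noise floor: N = −174 + 10 log₁₀(B) + NF
10 log₁₀(1.64×10⁷) = 72.15 dB
N = −174 + 72.15 + 5.54 = −96.31 dBm
SNR = P_sig − N = −62.0 − (−96.31) = 34.31 dB → 34.3 dB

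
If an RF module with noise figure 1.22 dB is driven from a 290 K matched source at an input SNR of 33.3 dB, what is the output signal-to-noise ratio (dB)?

By definition F = SNR_in/SNR_out, so in dB: SNR_out = SNR_in − NF
SNR_out = 33.3 − 1.22 = 32.08 dB

32.08 dB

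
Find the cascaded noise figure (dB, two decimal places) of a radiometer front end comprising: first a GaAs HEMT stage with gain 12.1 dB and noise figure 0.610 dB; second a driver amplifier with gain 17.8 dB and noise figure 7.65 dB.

Convert to linear (a loss of L dB is a gain of −L dB): F_i = 10^(NF_i/10), G_i = 10^(G_i,dB/10)
  Stage 1: F_1 = 10^(0.610/10) = 1.151, G_1 = 10^(12.1/10) = 16.22
  Stage 2: F_2 = 10^(7.65/10) = 5.821, G_2 = 10^(17.8/10) = 60.26
Friis cascade:
  F = 1.151 + (5.821 − 1)/16.22 = 1.448
NF = 10 log₁₀(1.448) = 1.61 dB

1.61 dB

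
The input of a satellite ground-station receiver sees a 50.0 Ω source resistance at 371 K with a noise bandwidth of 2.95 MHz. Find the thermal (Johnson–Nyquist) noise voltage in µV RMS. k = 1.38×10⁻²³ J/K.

V_n = √(4kTRB)
4kTRB = 4 × 1.38×10⁻²³ × 371 × 5.00×10¹ × 2.95×10⁶ = 3.02×10⁻¹² V²
V_n = √(3.02×10⁻¹²) = 1.74×10⁻⁶ V = 1.74 µV

1.74 µV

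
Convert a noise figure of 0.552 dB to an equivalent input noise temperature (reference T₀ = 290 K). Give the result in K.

39.3 K

F = 10^(0.552/10) = 1.13553
T_e = (F − 1)·T₀ = (1.13553 − 1) × 290 = 39.3 K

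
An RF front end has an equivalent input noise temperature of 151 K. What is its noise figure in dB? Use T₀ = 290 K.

1.82 dB

F = 1 + T_e/T₀ = 1 + 151/290 = 1.52069
NF = 10 log₁₀(1.52069) = 1.82 dB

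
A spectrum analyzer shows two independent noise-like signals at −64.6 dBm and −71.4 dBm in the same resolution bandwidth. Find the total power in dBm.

Convert to linear, add, convert back:
P₁ = 3.47×10⁻¹⁰ W, P₂ = 7.24×10⁻¹¹ W
P_tot = 4.19×10⁻¹⁰ W → 10 log₁₀(P_tot / 10⁻³) = −63.8 dBm

−63.8 dBm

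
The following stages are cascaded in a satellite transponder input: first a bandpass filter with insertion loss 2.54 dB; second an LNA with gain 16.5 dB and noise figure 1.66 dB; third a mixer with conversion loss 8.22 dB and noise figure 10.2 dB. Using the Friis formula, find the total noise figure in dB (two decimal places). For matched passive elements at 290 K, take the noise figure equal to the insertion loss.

4.79 dB

Convert to linear (a loss of L dB is a gain of −L dB): F_i = 10^(NF_i/10), G_i = 10^(G_i,dB/10)
  Stage 1: F_1 = 10^(2.54/10) = 1.795, G_1 = 10^(−2.54/10) = 0.5572
  Stage 2: F_2 = 10^(1.66/10) = 1.466, G_2 = 10^(16.5/10) = 44.67
  Stage 3: F_3 = 10^(10.2/10) = 10.47, G_3 = 10^(−8.22/10) = 0.1507
Friis cascade:
  F = 1.795 + (1.466 − 1)/0.5572 + (10.47 − 1)/24.89 = 3.011
NF = 10 log₁₀(3.011) = 4.79 dB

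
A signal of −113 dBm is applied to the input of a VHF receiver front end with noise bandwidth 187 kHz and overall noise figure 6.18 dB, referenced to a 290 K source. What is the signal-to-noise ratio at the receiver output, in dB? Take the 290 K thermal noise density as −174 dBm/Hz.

2.1 dB

Noise floor: N = −174 + 10 log₁₀(B) + NF
10 log₁₀(1.87×10⁵) = 52.72 dB
N = −174 + 52.72 + 6.18 = −115.10 dBm
SNR = P_sig − N = −113 − (−115.10) = 2.10 dB → 2.1 dB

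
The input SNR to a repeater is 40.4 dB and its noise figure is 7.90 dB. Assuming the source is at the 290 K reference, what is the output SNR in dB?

32.50 dB

By definition F = SNR_in/SNR_out, so in dB: SNR_out = SNR_in − NF
SNR_out = 40.4 − 7.90 = 32.50 dB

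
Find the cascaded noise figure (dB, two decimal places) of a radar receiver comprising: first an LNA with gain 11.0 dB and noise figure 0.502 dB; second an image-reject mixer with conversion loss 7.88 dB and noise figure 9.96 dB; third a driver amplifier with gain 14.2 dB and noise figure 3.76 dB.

3.98 dB

Convert to linear (a loss of L dB is a gain of −L dB): F_i = 10^(NF_i/10), G_i = 10^(G_i,dB/10)
  Stage 1: F_1 = 10^(0.502/10) = 1.123, G_1 = 10^(11.0/10) = 12.59
  Stage 2: F_2 = 10^(9.96/10) = 9.908, G_2 = 10^(−7.88/10) = 0.1629
  Stage 3: F_3 = 10^(3.76/10) = 2.377, G_3 = 10^(14.2/10) = 26.30
Friis cascade:
  F = 1.123 + (9.908 − 1)/12.59 + (2.377 − 1)/2.051 = 2.501
NF = 10 log₁₀(2.501) = 3.98 dB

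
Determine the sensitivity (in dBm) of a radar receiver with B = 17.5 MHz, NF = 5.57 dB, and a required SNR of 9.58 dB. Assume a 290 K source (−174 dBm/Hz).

−86.4 dBm

Sensitivity = −174 + 10 log₁₀(B) + NF + SNR_min
= −174 + 72.43 + 5.57 + 9.58
= −86.42 dBm → −86.4 dBm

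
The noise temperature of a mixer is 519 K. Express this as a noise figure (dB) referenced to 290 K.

F = 1 + T_e/T₀ = 1 + 519/290 = 2.78966
NF = 10 log₁₀(2.78966) = 4.46 dB

4.46 dB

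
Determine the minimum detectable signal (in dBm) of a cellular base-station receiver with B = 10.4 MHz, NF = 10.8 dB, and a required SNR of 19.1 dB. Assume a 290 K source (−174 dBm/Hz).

Sensitivity = −174 + 10 log₁₀(B) + NF + SNR_min
= −174 + 70.17 + 10.8 + 19.1
= −73.93 dBm → −73.9 dBm

−73.9 dBm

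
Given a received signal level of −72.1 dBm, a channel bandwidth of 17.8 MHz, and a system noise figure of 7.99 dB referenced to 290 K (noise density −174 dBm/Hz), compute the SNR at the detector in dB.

21.4 dB

Noise floor: N = −174 + 10 log₁₀(B) + NF
10 log₁₀(1.78×10⁷) = 72.5 dB
N = −174 + 72.5 + 7.99 = −93.51 dBm
SNR = P_sig − N = −72.1 − (−93.51) = 21.41 dB → 21.4 dB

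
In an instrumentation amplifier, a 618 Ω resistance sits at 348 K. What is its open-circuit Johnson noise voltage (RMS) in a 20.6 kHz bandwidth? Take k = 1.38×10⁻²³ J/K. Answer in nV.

V_n = √(4kTRB)
4kTRB = 4 × 1.38×10⁻²³ × 348 × 6.18×10² × 2.06×10⁴ = 2.45×10⁻¹³ V²
V_n = √(2.45×10⁻¹³) = 4.95×10⁻⁷ V = 495 nV

495 nV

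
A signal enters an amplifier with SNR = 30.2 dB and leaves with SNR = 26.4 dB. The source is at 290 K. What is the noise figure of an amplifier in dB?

NF (dB) = SNR_in(dB) − SNR_out(dB) when the source is at T₀
NF = 30.2 − 26.4 = 3.8 dB

3.8 dB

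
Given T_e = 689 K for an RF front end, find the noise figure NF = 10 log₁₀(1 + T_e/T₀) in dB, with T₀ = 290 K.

F = 1 + T_e/T₀ = 1 + 689/290 = 3.37586
NF = 10 log₁₀(3.37586) = 5.28 dB

5.28 dB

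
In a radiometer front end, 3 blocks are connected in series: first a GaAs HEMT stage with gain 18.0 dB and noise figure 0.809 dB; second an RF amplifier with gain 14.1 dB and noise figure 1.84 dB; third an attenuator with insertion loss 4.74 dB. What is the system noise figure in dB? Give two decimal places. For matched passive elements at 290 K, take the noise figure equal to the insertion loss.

0.84 dB

Convert to linear (a loss of L dB is a gain of −L dB): F_i = 10^(NF_i/10), G_i = 10^(G_i,dB/10)
  Stage 1: F_1 = 10^(0.809/10) = 1.205, G_1 = 10^(18.0/10) = 63.10
  Stage 2: F_2 = 10^(1.84/10) = 1.528, G_2 = 10^(14.1/10) = 25.70
  Stage 3: F_3 = 10^(4.74/10) = 2.979, G_3 = 10^(−4.74/10) = 0.3357
Friis cascade:
  F = 1.205 + (1.528 − 1)/63.10 + (2.979 − 1)/1622 = 1.214
NF = 10 log₁₀(1.214) = 0.84 dB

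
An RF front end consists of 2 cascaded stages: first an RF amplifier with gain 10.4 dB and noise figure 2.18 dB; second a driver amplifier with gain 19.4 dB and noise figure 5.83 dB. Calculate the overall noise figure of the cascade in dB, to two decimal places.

Convert to linear (a loss of L dB is a gain of −L dB): F_i = 10^(NF_i/10), G_i = 10^(G_i,dB/10)
  Stage 1: F_1 = 10^(2.18/10) = 1.652, G_1 = 10^(10.4/10) = 10.96
  Stage 2: F_2 = 10^(5.83/10) = 3.828, G_2 = 10^(19.4/10) = 87.10
Friis cascade:
  F = 1.652 + (3.828 − 1)/10.96 = 1.910
NF = 10 log₁₀(1.910) = 2.81 dB

2.81 dB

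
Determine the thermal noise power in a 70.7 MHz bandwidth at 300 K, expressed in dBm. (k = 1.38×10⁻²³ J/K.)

−95.3 dBm

P_n = kTB = 1.38×10⁻²³ × 300 × 7.07×10⁷ = 2.93×10⁻¹³ W
In dBm: 10 log₁₀(2.93×10⁻¹³ / 10⁻³) = −95.3 dBm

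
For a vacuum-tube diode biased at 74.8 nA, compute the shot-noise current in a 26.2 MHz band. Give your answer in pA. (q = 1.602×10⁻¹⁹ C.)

792 pA

I_n = √(2qI·B)
2qI·B = 2 × 1.602×10⁻¹⁹ × 7.48×10⁻⁸ × 2.62×10⁷ = 6.28×10⁻¹⁹ A²
I_n = √(6.28×10⁻¹⁹) = 7.92×10⁻¹⁰ A = 792 pA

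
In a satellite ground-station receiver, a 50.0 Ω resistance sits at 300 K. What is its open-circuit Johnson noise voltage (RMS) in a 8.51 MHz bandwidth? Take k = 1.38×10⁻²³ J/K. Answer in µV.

2.65 µV

V_n = √(4kTRB)
4kTRB = 4 × 1.38×10⁻²³ × 300 × 5.00×10¹ × 8.51×10⁶ = 7.05×10⁻¹² V²
V_n = √(7.05×10⁻¹²) = 2.65×10⁻⁶ V = 2.65 µV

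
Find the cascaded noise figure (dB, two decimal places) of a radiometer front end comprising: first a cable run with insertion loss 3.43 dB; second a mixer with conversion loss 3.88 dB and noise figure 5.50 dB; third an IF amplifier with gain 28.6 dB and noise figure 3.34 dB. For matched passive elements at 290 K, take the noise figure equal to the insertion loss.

11.48 dB

Convert to linear (a loss of L dB is a gain of −L dB): F_i = 10^(NF_i/10), G_i = 10^(G_i,dB/10)
  Stage 1: F_1 = 10^(3.43/10) = 2.203, G_1 = 10^(−3.43/10) = 0.4539
  Stage 2: F_2 = 10^(5.50/10) = 3.548, G_2 = 10^(−3.88/10) = 0.4093
  Stage 3: F_3 = 10^(3.34/10) = 2.158, G_3 = 10^(28.6/10) = 724.4
Friis cascade:
  F = 2.203 + (3.548 − 1)/0.4539 + (2.158 − 1)/0.1858 = 14.05
NF = 10 log₁₀(14.05) = 11.48 dB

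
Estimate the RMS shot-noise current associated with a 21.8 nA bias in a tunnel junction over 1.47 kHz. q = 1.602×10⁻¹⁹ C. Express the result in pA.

3.20 pA

I_n = √(2qI·B)
2qI·B = 2 × 1.602×10⁻¹⁹ × 2.18×10⁻⁸ × 1.47×10³ = 1.03×10⁻²³ A²
I_n = √(1.03×10⁻²³) = 3.20×10⁻¹² A = 3.20 pA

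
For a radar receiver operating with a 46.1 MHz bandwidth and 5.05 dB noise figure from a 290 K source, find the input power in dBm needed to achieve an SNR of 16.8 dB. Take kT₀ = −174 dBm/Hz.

−75.5 dBm

Sensitivity = −174 + 10 log₁₀(B) + NF + SNR_min
= −174 + 76.64 + 5.05 + 16.8
= −75.51 dBm → −75.5 dBm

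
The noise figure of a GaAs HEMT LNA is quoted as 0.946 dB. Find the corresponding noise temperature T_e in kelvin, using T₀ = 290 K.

70.6 K

F = 10^(0.946/10) = 1.24337
T_e = (F − 1)·T₀ = (1.24337 − 1) × 290 = 70.6 K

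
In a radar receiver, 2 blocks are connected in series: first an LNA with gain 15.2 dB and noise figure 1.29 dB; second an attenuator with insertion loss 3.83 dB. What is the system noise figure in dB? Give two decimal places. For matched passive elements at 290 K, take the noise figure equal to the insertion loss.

1.43 dB

Convert to linear (a loss of L dB is a gain of −L dB): F_i = 10^(NF_i/10), G_i = 10^(G_i,dB/10)
  Stage 1: F_1 = 10^(1.29/10) = 1.346, G_1 = 10^(15.2/10) = 33.11
  Stage 2: F_2 = 10^(3.83/10) = 2.415, G_2 = 10^(−3.83/10) = 0.4140
Friis cascade:
  F = 1.346 + (2.415 − 1)/33.11 = 1.389
NF = 10 log₁₀(1.389) = 1.43 dB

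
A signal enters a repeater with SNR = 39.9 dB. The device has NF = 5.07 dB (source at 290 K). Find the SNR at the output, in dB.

By definition F = SNR_in/SNR_out, so in dB: SNR_out = SNR_in − NF
SNR_out = 39.9 − 5.07 = 34.83 dB

34.83 dB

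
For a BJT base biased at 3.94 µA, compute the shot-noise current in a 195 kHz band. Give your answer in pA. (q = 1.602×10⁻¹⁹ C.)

I_n = √(2qI·B)
2qI·B = 2 × 1.602×10⁻¹⁹ × 3.94×10⁻⁶ × 1.95×10⁵ = 2.46×10⁻¹⁹ A²
I_n = √(2.46×10⁻¹⁹) = 4.96×10⁻¹⁰ A = 496 pA

496 pA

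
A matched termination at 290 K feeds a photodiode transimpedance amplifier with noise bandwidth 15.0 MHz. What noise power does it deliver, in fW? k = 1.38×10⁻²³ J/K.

60.0 fW

P_n = kTB = 1.38×10⁻²³ × 290 × 1.50×10⁷ = 6.00×10⁻¹⁴ W = 60.0 fW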